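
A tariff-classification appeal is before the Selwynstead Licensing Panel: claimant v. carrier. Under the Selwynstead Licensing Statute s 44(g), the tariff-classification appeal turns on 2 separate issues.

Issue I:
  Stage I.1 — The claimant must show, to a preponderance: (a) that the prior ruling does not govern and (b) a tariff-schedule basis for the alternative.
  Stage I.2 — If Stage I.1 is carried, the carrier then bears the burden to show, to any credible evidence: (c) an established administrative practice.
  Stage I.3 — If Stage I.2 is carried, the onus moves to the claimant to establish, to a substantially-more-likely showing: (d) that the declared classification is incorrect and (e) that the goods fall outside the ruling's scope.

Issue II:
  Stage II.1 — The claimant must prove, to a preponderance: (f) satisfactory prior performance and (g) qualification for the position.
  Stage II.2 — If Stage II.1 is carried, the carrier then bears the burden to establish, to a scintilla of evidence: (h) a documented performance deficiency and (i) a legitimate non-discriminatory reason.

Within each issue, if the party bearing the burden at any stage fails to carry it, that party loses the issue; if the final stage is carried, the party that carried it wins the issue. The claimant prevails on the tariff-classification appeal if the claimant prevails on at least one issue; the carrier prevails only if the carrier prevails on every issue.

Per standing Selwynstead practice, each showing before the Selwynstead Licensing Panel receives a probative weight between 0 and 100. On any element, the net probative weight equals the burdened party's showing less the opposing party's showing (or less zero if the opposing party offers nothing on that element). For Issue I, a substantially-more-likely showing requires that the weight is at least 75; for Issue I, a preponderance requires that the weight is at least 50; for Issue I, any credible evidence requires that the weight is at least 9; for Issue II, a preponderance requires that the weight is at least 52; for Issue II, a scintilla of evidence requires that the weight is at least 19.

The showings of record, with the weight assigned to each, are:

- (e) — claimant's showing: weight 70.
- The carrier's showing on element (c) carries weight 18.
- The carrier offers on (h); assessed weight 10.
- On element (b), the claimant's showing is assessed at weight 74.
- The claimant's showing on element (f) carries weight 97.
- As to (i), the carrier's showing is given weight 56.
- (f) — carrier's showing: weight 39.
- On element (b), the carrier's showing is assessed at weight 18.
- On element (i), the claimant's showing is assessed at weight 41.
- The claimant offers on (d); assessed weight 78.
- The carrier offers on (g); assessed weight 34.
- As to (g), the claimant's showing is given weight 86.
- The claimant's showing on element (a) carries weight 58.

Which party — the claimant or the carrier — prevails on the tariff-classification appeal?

— Issue I —
Stage I.1 (claimant, a preponderance, weight is at least 50): (a) 58 ≥ 50 — meets; (b) net 74−18=56 ≥ 50 — meets.
  All elements met. The burden passes to the carrier.
Stage I.2 (carrier, any credible evidence, weight is at least 9): (c) 18 ≥ 9 — meets.
  All elements met. The burden passes to the claimant.
Stage I.3 (claimant, a substantially-more-likely showing, weight is at least 75): (d) 78 ≥ 75 — meets; (e) 70 < 75 — fails.
  The claimant does not carry Stage I.3.
The carrier prevails on this issue.
— Issue II —
Stage II.1 (claimant, a preponderance, weight is at least 52): (f) net 97−39=58 ≥ 52 — meets; (g) net 86−34=52 ≥ 52 — meets.
  Stage II.1 carried; the burden shifts to the carrier.
Stage II.2 (carrier, a scintilla of evidence, weight is at least 19): (h) 10 < 19 — fails; (i) net 56−41=15 < 19 — fails.
  Not every element is met, so the carrier fails to carry Stage II.2.
So the claimant prevails on this issue.
Per-issue: Issue I → carrier; Issue II → claimant. The claimant must prevail on at least one issue; overall, the claimant prevails.

claimant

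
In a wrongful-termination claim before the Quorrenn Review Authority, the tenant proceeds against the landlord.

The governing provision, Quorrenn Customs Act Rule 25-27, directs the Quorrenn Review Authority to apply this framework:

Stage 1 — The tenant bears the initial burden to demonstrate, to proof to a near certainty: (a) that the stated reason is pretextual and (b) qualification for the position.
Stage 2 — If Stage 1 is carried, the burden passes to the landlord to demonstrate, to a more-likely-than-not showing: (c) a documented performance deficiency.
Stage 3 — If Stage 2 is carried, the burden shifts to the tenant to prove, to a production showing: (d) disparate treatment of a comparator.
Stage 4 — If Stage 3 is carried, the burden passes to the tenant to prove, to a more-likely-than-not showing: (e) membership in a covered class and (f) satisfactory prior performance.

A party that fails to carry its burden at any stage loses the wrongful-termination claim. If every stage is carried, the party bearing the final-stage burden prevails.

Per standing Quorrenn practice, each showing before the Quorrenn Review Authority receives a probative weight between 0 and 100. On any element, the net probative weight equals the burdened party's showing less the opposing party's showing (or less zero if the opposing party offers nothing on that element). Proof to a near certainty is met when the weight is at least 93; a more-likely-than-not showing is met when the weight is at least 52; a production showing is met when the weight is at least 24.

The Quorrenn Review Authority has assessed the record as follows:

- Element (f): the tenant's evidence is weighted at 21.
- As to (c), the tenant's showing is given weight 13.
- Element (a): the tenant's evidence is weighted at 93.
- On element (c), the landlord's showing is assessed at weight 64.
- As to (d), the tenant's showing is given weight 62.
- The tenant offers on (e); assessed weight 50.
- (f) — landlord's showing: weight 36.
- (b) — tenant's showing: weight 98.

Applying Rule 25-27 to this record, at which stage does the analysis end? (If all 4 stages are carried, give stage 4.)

stage 2

Stage 1 (tenant, proof to a near certainty, weight is at least 93): (a) 93 ≥ 93 — meets; (b) 98 ≥ 93 — meets.
  Stage 1 carried; the burden shifts to the landlord.
Stage 2 (landlord, a more-likely-than-not showing, weight is at least 52): (c) net 64−13=51 < 52 — fails.
  Not every element is met, so the landlord fails to carry Stage 2.
So the tenant prevails.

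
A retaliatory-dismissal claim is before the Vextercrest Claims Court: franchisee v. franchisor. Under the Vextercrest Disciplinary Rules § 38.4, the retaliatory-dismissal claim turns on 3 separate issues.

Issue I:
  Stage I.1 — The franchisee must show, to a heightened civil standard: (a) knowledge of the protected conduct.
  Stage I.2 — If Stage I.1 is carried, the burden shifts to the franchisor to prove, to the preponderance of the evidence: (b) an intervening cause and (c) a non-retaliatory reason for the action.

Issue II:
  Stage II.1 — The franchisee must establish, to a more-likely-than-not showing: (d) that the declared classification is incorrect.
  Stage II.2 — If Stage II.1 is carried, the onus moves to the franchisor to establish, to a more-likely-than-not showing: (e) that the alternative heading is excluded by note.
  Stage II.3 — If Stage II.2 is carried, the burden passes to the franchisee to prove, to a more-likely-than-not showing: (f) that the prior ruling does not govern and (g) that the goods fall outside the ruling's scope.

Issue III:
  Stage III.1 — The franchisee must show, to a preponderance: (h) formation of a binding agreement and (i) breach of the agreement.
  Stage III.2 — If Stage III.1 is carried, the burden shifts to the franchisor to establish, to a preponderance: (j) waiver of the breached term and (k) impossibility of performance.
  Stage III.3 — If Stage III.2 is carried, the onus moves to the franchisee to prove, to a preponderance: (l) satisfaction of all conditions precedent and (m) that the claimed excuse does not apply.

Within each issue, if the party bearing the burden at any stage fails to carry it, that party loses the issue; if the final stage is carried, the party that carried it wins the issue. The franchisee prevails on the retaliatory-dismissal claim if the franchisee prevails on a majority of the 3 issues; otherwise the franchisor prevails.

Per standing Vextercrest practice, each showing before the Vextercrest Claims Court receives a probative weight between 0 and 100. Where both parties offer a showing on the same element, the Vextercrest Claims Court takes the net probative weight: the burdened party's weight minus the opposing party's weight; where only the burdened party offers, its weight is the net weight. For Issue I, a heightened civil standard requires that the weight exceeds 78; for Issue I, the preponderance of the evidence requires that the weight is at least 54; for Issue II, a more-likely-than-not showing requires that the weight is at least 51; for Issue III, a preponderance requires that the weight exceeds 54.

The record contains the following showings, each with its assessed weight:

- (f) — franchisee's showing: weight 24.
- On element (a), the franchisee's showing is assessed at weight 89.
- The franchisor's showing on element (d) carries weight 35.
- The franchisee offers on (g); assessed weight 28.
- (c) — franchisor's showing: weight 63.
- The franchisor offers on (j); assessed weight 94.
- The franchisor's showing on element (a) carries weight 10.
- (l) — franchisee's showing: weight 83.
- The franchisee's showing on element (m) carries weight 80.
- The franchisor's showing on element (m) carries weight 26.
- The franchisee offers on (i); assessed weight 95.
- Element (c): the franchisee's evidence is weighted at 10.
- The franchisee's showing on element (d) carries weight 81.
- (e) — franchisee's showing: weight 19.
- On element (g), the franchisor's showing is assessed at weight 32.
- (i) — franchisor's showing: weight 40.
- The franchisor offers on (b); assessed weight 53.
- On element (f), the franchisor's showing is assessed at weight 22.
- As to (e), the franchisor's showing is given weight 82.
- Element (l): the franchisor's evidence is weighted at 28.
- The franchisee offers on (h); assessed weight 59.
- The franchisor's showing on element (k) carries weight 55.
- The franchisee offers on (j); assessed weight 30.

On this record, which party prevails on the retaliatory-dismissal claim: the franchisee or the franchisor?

franchisor

— Issue I —
Stage I.1 (franchisee, a heightened civil standard, weight exceeds 78): (a) net 89−10=79 > 78 — meets.
  Stage I.1 is satisfied; the onus moves to the franchisor.
Stage I.2 (franchisor, the preponderance of the evidence, weight is at least 54): (b) 53 < 54 — fails; (c) net 63−10=53 < 54 — fails.
  Not every element is met, so the franchisor fails to carry Stage I.2.
The analysis ends at Stage I.2; the franchisee prevails on this issue.
— Issue II —
At Stage II.1 the franchisee must meet a more-likely-than-not showing (weight is at least 51): on (d) the weight is 81 less the opposing 35 gives net 46, which does not reach 51, so (d) does not meet the standard.
  Stage II.1 not carried; the franchisee fails its burden.
So the franchisor prevails on this issue.
— Issue III —
Stage III.1 — burden on franchisee; standard: a preponderance (weight exceeds 54).
    (h): 59 > 54 [met]
    (i): 95 − 40 = 55 > 54 [met]
  Stage III.1 carried; the burden shifts to the franchisor.
Stage III.2 — burden on franchisor; standard: a preponderance (weight exceeds 54).
    (j): 94 − 30 = 64 > 54 [met]
    (k): 55 > 54 [met]
  Stage III.2 is satisfied; the onus moves to the franchisee.
Stage III.3 — burden on franchisee; standard: a preponderance (weight exceeds 54).
    (l): 83 − 28 = 55 > 54 [met]
    (m): 80 − 26 = 54 ≤ 54 [not met]
  Not every element is met, so the franchisee fails to carry Stage III.3.
So the franchisor prevails on this issue.
Per-issue: Issue I → franchisee; Issue II → franchisor; Issue III → franchisor. The franchisee must prevail on a majority of issues; overall, the franchisor prevails.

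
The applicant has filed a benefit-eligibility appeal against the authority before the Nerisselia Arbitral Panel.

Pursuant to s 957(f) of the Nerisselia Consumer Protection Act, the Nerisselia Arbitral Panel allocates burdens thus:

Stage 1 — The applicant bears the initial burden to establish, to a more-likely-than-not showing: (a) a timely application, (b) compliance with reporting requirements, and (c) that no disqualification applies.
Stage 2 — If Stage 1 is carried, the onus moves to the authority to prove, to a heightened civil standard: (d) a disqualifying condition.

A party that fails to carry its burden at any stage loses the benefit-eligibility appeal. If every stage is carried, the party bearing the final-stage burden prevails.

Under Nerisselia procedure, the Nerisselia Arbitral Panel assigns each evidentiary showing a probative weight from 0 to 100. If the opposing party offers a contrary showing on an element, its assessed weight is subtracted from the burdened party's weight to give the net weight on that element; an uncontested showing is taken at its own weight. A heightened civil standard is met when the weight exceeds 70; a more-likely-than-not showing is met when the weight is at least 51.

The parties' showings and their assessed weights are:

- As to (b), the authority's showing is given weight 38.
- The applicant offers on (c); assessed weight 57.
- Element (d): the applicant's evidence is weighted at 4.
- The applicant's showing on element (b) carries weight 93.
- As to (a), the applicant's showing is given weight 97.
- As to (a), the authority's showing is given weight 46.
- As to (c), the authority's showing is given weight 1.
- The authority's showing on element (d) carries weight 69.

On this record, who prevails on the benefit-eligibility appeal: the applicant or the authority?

At Stage 1 the applicant must meet a more-likely-than-not showing (weight is at least 51): on (a) the weight is 97 less the opposing 46 gives net 51, which does reach 51, so (a) meets the standard; on (b) the weight is 93 less the opposing 38 gives net 55, ≥ 51, so (b) meets the standard; on (c) the weight is 57 less the opposing 1 gives net 56, ≥ 51, so (c) meets the standard.
  The applicant carries Stage 1; the authority now bears the burden.
At Stage 2 the authority must meet a heightened civil standard (weight exceeds 70): on (d) the weight is 69 less the opposing 4 gives net 65, ≤ 70, so (d) does not meet the standard.
  Stage 2 not carried; the authority fails its burden.
So the applicant prevails.

applicant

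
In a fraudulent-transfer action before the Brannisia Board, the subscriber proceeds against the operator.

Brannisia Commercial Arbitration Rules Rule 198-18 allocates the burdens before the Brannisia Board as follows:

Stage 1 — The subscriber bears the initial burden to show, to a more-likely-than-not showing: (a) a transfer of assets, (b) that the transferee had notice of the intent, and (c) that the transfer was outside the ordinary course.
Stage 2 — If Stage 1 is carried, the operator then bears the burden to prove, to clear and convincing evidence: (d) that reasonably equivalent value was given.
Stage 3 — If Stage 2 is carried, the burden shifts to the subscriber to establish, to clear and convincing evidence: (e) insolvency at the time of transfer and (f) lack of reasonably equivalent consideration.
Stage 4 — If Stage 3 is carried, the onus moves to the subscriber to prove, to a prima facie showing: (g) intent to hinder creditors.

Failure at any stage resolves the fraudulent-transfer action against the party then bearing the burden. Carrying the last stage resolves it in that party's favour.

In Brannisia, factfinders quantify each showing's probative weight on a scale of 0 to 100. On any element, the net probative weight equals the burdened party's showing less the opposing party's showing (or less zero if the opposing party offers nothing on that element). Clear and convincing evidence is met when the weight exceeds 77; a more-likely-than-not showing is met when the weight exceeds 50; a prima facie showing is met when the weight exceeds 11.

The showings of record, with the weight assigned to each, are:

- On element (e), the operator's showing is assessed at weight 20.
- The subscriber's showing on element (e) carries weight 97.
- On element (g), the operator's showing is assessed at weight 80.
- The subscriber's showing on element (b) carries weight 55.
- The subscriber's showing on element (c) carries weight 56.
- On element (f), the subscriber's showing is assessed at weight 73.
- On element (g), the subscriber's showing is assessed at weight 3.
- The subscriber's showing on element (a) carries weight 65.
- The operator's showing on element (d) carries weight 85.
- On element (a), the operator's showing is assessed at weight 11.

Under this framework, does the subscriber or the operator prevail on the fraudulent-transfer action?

Stage 1 (subscriber, a more-likely-than-not showing, weight exceeds 50): (a) net 65−11=54 > 50 — meets; (b) 55 > 50 — meets; (c) 56 > 50 — meets.
  Stage 1 is satisfied; the onus moves to the operator.
Stage 2 (operator, clear and convincing evidence, weight exceeds 77): (d) 85 > 77 — meets.
  The operator carries Stage 2; the subscriber now bears the burden.
Stage 3 (subscriber, clear and convincing evidence, weight exceeds 77): (e) net 97−20=77 ≤ 77 — fails; (f) 73 ≤ 77 — fails.
  Stage 3 not carried; the subscriber fails its burden.
So the operator prevails.

operator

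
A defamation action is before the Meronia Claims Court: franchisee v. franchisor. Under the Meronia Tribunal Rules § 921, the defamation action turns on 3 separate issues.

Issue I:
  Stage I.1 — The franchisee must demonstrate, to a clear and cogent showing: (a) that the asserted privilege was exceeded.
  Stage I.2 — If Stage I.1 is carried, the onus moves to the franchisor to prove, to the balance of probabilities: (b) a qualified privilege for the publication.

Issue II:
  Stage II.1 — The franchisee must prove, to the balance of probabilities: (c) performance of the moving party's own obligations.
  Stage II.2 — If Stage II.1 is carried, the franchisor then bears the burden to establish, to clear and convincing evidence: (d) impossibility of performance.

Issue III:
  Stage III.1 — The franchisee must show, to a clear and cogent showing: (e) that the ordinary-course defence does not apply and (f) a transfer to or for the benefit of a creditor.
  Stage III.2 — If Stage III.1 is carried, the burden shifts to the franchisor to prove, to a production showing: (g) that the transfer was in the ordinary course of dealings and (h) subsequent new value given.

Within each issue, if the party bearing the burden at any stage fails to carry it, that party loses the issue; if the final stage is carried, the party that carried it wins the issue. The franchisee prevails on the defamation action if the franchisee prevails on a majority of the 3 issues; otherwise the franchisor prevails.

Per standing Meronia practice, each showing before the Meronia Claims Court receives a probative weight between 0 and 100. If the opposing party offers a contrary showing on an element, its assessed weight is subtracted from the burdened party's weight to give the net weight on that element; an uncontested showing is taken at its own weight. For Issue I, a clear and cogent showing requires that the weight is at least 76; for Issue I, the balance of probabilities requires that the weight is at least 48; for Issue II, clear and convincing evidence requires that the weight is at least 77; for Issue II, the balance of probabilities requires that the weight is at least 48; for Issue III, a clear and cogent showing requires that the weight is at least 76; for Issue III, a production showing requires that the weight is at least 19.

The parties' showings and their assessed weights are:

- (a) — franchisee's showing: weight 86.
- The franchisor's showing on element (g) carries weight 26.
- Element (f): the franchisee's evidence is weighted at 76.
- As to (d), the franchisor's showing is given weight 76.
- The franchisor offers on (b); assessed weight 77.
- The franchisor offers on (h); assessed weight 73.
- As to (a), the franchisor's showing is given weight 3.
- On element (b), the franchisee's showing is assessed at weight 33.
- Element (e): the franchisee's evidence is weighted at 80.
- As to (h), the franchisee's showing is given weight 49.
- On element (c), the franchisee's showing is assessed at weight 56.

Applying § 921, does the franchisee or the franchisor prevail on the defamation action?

franchisee

— Issue I —
Stage I.1 (franchisee, a clear and cogent showing, weight is at least 76): (a) net 86−3=83 ≥ 76 — meets.
  Stage I.1 is satisfied; the onus moves to the franchisor.
Stage I.2 (franchisor, the balance of probabilities, weight is at least 48): (b) net 77−33=44 < 48 — fails.
  Not every element is met, so the franchisor fails to carry Stage I.2.
The franchisee prevails on this issue.
— Issue II —
Stage II.1 (franchisee, the balance of probabilities, weight is at least 48): (c) 56 ≥ 48 — meets.
  The franchisee carries Stage II.1; the franchisor now bears the burden.
Stage II.2 (franchisor, clear and convincing evidence, weight is at least 77): (d) 76 < 77 — fails.
  Not every element is met, so the franchisor fails to carry Stage II.2.
So the franchisee prevails on this issue.
— Issue III —
Stage III.1 (franchisee, a clear and cogent showing, weight is at least 76): (e) 80 ≥ 76 — meets; (f) 76 ≥ 76 — meets.
  All elements met. The burden passes to the franchisor.
Stage III.2 (franchisor, a production showing, weight is at least 19): (g) 26 ≥ 19 — meets; (h) net 73−49=24 ≥ 19 — meets.
  All elements met at the final stage.
Every stage carried; the franchisor prevails on this issue.
Per-issue: Issue I → franchisee; Issue II → franchisee; Issue III → franchisor. The franchisee must prevail on a majority of issues; overall, the franchisee prevails.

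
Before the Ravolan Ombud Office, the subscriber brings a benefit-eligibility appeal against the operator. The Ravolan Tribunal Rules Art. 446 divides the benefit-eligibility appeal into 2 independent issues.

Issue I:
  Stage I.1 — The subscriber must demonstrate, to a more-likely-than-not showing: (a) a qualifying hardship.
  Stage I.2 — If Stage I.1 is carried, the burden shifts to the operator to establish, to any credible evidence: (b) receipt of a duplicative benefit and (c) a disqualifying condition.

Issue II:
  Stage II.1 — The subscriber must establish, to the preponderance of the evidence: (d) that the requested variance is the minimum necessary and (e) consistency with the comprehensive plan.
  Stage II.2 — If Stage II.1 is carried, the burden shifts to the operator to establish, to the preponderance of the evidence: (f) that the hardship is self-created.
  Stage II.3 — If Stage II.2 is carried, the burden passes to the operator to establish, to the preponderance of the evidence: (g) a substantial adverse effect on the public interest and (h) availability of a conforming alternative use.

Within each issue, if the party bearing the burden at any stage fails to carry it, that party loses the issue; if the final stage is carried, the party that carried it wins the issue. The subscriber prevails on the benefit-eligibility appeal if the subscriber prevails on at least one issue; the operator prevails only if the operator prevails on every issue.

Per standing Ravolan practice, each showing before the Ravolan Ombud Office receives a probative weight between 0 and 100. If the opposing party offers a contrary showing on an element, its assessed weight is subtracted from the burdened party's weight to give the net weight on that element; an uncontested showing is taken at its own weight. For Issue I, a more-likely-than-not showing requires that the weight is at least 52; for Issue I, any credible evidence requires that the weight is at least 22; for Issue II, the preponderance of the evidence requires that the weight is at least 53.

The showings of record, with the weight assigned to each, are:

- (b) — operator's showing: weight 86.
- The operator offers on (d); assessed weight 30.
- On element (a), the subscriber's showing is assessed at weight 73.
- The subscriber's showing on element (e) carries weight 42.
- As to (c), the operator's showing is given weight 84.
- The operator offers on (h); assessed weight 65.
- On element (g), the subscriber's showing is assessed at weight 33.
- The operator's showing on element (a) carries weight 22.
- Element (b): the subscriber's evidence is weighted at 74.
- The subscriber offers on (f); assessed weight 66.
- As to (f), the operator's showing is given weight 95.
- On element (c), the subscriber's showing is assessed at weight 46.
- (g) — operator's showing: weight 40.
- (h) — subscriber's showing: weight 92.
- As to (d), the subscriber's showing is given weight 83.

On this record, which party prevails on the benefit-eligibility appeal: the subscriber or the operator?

— Issue I —
Stage I.1 (subscriber, a more-likely-than-not showing, weight is at least 52): (a) net 73−22=51 < 52 — fails.
  Not every element is met, so the subscriber fails to carry Stage I.1.
So the operator prevails on this issue.
— Issue II —
Stage II.1 (subscriber, the preponderance of the evidence, weight is at least 53): (d) net 83−30=53 ≥ 53 — meets; (e) 42 < 53 — fails.
  Not every element is met, so the subscriber fails to carry Stage II.1.
The analysis ends at Stage II.1; the operator prevails on this issue.
Per-issue: Issue I → operator; Issue II → operator. The subscriber must prevail on at least one issue; overall, the operator prevails.

operator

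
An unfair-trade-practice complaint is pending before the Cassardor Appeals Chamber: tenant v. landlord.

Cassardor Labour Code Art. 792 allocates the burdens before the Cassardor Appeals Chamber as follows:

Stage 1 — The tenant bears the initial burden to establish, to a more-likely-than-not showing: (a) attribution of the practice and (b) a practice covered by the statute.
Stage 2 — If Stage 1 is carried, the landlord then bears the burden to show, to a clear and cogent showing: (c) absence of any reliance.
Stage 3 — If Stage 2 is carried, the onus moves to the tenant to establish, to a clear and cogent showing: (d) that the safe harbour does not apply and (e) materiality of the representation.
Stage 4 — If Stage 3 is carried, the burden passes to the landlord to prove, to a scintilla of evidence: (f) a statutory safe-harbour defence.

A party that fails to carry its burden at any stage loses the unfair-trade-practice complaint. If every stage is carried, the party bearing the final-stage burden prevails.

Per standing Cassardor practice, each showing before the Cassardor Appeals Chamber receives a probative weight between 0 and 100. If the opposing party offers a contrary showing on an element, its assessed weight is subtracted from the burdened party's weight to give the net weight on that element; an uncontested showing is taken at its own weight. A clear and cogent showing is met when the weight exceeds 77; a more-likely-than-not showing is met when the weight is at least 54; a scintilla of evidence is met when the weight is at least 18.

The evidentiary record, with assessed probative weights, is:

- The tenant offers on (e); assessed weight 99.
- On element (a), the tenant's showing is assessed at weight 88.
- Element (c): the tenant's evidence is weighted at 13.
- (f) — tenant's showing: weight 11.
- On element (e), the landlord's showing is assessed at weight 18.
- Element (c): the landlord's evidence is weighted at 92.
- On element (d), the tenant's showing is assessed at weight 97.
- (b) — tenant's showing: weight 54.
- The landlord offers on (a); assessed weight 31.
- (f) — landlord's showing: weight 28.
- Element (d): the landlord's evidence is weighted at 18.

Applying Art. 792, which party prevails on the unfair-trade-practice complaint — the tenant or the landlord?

At Stage 1 the tenant must meet a more-likely-than-not showing (weight is at least 54): on (a) the weight is 88 less the opposing 31 gives net 57, ≥ 54, so (a) meets the standard; on (b) the weight is 54, ≥ 54, so (b) meets the standard.
  Stage 1 is satisfied; the onus moves to the landlord.
At Stage 2 the landlord must meet a clear and cogent showing (weight exceeds 77): on (c) the weight is 92 less the opposing 13 gives net 79, which does exceed 77, so (c) meets the standard.
  The landlord carries Stage 2; the tenant now bears the burden.
At Stage 3 the tenant must meet a clear and cogent showing (weight exceeds 77): on (d) the weight is 97 less the opposing 18 gives net 79, > 77, so (d) meets the standard; on (e) the weight is 99 less the opposing 18 gives net 81, > 77, so (e) meets the standard.
  Stage 3 is satisfied; the onus moves to the landlord.
At Stage 4 the landlord must meet a scintilla of evidence (weight is at least 18): on (f) the weight is 28 less the opposing 11 gives net 17, < 18, so (f) does not meet the standard.
  Not every element is met, so the landlord fails to carry Stage 4.
The tenant prevails.

tenant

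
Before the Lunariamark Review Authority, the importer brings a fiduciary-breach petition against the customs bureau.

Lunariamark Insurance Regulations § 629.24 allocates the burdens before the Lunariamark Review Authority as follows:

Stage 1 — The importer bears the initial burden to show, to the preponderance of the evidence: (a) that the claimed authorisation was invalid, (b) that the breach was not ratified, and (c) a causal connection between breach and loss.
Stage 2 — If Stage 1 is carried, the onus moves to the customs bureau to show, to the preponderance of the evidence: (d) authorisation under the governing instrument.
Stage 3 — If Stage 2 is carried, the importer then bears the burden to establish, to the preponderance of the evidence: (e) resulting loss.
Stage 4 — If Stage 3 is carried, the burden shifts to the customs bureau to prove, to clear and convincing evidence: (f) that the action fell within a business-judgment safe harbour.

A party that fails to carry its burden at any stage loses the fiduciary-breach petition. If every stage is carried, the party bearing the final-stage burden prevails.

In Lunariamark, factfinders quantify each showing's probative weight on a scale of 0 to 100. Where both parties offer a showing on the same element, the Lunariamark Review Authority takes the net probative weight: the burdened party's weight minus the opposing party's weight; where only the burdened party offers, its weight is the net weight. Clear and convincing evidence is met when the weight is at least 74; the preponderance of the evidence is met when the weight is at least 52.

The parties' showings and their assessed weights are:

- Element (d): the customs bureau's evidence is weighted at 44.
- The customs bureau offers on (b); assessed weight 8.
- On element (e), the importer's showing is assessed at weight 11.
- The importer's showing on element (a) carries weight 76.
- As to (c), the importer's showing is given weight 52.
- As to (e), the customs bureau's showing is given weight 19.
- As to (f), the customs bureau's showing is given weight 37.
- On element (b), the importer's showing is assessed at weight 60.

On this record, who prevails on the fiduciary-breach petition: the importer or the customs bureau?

At Stage 1 the importer must meet the preponderance of the evidence (weight is at least 52): on (a) the weight is 76, which does reach 52, so (a) meets the standard; on (b) the weight is 60 less the opposing 8 gives net 52, ≥ 52, so (b) meets the standard; on (c) the weight is 52, ≥ 52, so (c) meets the standard.
  The importer carries Stage 1; the customs bureau now bears the burden.
At Stage 2 the customs bureau must meet the preponderance of the evidence (weight is at least 52): on (d) the weight is 44, < 52, so (d) does not meet the standard.
  Stage 2 not carried; the customs bureau fails its burden.
So the importer prevails.

importer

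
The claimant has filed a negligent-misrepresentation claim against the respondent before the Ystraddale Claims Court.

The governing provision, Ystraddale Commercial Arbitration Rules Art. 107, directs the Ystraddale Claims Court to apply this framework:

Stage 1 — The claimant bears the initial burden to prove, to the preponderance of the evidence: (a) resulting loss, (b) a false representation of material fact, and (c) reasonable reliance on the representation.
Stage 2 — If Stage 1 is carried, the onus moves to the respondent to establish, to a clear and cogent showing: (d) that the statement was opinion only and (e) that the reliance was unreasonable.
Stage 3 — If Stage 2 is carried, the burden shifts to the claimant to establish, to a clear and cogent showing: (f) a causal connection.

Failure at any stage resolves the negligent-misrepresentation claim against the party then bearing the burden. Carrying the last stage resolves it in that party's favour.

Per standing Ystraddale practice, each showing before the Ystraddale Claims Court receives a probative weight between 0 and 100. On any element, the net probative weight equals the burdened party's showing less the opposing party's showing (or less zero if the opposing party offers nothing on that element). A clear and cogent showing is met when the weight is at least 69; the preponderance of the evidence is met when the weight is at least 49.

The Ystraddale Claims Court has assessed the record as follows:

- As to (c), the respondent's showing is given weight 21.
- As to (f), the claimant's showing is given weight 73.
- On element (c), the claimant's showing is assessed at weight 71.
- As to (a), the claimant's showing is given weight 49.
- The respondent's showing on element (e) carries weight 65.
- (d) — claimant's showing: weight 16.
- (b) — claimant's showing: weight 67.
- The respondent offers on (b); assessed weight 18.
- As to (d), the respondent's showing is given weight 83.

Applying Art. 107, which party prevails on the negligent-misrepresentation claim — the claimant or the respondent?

claimant

Stage 1 — burden on claimant; standard: the preponderance of the evidence (weight is at least 49).
    (a): 49 ≥ 49 [met]
    (b): 67 − 18 = 49 ≥ 49 [met]
    (c): 71 − 21 = 50 ≥ 49 [met]
  All elements met. The burden passes to the respondent.
Stage 2 — burden on respondent; standard: a clear and cogent showing (weight is at least 69).
    (d): 83 − 16 = 67 < 69 [not met]
    (e): 65 < 69 [not met]
  Not every element is met, so the respondent fails to carry Stage 2.
The claimant prevails.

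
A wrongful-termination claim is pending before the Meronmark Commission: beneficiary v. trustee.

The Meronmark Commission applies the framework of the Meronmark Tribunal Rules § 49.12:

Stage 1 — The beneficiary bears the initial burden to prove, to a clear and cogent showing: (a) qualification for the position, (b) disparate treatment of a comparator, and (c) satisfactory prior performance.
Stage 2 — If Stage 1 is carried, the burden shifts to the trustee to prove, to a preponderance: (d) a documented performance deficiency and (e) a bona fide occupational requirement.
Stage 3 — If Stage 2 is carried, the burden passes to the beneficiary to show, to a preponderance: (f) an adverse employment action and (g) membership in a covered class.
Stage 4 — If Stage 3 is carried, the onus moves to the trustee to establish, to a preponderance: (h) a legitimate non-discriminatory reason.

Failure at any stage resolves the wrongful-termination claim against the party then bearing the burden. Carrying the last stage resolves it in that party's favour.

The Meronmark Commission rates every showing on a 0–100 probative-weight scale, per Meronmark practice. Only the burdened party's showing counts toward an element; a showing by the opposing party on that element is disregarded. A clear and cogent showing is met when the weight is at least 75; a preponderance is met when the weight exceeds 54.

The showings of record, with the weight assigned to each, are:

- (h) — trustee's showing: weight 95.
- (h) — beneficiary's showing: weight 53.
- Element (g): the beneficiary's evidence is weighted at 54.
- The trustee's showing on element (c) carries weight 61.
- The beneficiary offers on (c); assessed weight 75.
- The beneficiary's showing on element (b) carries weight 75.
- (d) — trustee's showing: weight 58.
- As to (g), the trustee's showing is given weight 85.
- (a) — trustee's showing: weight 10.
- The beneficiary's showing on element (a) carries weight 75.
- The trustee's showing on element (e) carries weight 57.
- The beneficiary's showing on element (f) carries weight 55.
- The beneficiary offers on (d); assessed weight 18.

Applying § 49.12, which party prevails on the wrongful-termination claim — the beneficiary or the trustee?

Stage 1 (beneficiary, a clear and cogent showing, weight is at least 75): (a) 75 (trustee's 10 disregarded) ≥ 75 — meets; (b) 75 ≥ 75 — meets; (c) 75 (trustee's 61 disregarded) ≥ 75 — meets.
  The beneficiary carries Stage 1; the trustee now bears the burden.
Stage 2 (trustee, a preponderance, weight exceeds 54): (d) 58 (beneficiary's 18 disregarded) > 54 — meets; (e) 57 > 54 — meets.
  Stage 2 is satisfied; the onus moves to the beneficiary.
Stage 3 (beneficiary, a preponderance, weight exceeds 54): (f) 55 > 54 — meets; (g) 54 (trustee's 85 disregarded) ≤ 54 — fails.
  The beneficiary does not carry Stage 3.
The analysis ends at Stage 3; the trustee prevails.

trustee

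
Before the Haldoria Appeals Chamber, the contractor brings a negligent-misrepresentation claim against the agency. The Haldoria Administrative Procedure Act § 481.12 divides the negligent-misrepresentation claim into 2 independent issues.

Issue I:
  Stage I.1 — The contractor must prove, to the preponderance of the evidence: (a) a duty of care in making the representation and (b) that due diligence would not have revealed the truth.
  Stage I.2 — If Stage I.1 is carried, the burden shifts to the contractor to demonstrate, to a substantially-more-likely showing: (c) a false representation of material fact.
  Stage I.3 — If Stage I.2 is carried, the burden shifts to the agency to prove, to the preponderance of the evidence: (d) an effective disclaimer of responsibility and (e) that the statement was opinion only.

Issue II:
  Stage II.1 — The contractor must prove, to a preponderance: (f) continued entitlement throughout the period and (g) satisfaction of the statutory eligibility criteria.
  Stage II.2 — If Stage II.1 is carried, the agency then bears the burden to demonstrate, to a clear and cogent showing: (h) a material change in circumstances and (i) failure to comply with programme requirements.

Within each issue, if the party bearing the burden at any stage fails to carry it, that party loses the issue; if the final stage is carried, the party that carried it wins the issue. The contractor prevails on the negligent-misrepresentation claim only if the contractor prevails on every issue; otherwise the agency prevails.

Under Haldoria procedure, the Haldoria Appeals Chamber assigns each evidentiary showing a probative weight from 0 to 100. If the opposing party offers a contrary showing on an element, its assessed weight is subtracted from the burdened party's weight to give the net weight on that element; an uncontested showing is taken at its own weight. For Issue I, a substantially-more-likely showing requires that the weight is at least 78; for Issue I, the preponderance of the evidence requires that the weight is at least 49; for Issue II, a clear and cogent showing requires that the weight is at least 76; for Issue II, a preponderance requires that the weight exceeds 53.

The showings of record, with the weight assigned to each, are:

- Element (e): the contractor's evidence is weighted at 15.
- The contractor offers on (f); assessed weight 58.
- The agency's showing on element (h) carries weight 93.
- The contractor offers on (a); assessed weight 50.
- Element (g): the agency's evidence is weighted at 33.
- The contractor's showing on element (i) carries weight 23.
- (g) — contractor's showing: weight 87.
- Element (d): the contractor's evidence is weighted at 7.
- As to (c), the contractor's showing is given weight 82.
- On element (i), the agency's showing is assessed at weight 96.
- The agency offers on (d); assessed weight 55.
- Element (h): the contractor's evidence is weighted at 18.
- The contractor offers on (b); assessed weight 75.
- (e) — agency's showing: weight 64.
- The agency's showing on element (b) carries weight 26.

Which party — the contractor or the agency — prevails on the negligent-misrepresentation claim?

contractor

— Issue I —
Stage I.1 (contractor, the preponderance of the evidence, weight is at least 49): (a) 50 ≥ 49 — meets; (b) net 75−26=49 ≥ 49 — meets.
  Stage I.1 is satisfied; the contractor continues to bear the burden.
Stage I.2 (contractor, a substantially-more-likely showing, weight is at least 78): (c) 82 ≥ 78 — meets.
  Stage I.2 is satisfied; the onus moves to the agency.
Stage I.3 (agency, the preponderance of the evidence, weight is at least 49): (d) net 55−7=48 < 49 — fails; (e) net 64−15=49 ≥ 49 — meets.
  Not every element is met, so the agency fails to carry Stage I.3.
The analysis ends at Stage I.3; the contractor prevails on this issue.
— Issue II —
At Stage II.1 the contractor must meet a preponderance (weight exceeds 53): on (f) the weight is 58, which does exceed 53, so (f) meets the standard; on (g) the weight is 87 less the opposing 33 gives net 54, which does exceed 53, so (g) meets the standard.
  All elements met. The burden passes to the agency.
At Stage II.2 the agency must meet a clear and cogent showing (weight is at least 76): on (h) the weight is 93 less the opposing 18 gives net 75, which does not reach 76, so (h) does not meet the standard; on (i) the weight is 96 less the opposing 23 gives net 73, < 76, so (i) does not meet the standard.
  The agency does not carry Stage II.2.
The analysis ends at Stage II.2; the contractor prevails on this issue.
Per-issue: Issue I → contractor; Issue II → contractor. The contractor must prevail on every issue; overall, the contractor prevails.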